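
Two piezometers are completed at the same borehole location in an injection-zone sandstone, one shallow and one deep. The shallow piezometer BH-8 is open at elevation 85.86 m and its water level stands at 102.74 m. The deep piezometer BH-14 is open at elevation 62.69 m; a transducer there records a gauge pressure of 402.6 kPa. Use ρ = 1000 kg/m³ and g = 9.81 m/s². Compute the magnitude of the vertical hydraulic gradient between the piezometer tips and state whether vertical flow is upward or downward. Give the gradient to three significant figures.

Total head at BH-8: h = 102.74 m (water level in the standpipe).
Pressure head at BH-14: ψ = P/(ρg) = 402.6×1000 / (1000 × 9.81) = 41.04 m.
Total head at BH-14: h = z + ψ = 62.69 + 41.04 = 103.73 m.
Δh = h(BH-8) − h(BH-14) = 102.74 − 103.73 = -0.99 m.
Vertical separation Δz = 85.86 − 62.69 = 23.17 m.
|i_v| = |Δh| / Δz = 0.99 / 23.17 = 0.0427.
Head is higher in the deep piezometer, so vertical flow is upward (discharge condition).

|i_v| ≈ 0.0427; vertical flow is upward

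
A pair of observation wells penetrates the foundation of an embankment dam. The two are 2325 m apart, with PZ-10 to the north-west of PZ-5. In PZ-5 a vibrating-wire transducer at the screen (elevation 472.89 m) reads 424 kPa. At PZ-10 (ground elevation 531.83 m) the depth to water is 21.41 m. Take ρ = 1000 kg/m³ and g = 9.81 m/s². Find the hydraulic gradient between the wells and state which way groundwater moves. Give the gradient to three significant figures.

Pressure head at PZ-5: ψ = P/(ρg) = 424×1000 / (1000 × 9.81) = 43.22 m.
Total head at PZ-5: h = z + ψ = 472.89 + 43.22 = 516.11 m.
Total head at PZ-10: h = 531.83 − 21.41 = 510.42 m.
Head difference: h(PZ-5) − h(PZ-10) = 516.11 − 510.42 = 5.69 m.
Hydraulic gradient: i = |Δh| / L = 5.69 / 2325 = 0.00245.
Flow is from higher to lower head: from PZ-5 toward PZ-10, i.e. toward the north-west.

i ≈ 0.00245; groundwater flows toward the north-west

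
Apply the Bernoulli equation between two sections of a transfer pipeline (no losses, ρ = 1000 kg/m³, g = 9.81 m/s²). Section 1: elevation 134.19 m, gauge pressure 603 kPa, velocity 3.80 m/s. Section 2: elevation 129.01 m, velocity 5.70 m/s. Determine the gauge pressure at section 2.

P₂ ≈ 645 kPa

Pressure head at 1: ψ₁ = P₁/(ρg) = 603×1000 / (1000 × 9.81) = 61.47 m.
Velocity heads: v₁²/2g = 3.80²/19.62 = 0.736 m; v₂²/2g = 5.70²/19.62 = 1.656 m.
Total head H = z₁ + ψ₁ + v₁²/2g = 134.19 + 61.47 + 0.736 = 196.40 m.
ψ₂ = H − z₂ − v₂²/2g = 196.40 − 129.01 − 1.656 = 65.73 m.
P₂ = ρgψ₂ = 1000 × 9.81 × 65.73 ≈ 645 kPa.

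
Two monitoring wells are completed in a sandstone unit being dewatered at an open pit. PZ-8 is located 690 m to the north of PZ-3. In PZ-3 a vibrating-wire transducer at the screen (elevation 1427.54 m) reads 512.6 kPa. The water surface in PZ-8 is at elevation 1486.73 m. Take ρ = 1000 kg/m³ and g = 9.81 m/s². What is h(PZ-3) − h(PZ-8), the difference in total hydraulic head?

Pressure head at PZ-3: ψ = P/(ρg) = 512.6×1000 / (1000 × 9.81) = 52.25 m.
Total head at PZ-3: h = z + ψ = 1427.54 + 52.25 = 1479.79 m.
Total head at PZ-8: h = 1486.73 m (water level in the piezometer is the total head).
Head difference: h(PZ-3) − h(PZ-8) = 1479.79 − 1486.73 = -6.94 m.

Δh ≈ -6.94 m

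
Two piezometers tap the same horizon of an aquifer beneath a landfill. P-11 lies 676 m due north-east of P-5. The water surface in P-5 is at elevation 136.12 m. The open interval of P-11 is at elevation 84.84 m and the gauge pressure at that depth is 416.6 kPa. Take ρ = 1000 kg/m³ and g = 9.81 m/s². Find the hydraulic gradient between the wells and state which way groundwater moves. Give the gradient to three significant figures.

i ≈ 0.0130; groundwater flows toward the north-east

Total head at P-5: h = 136.12 m (water level in the piezometer is the total head).
Pressure head at P-11: ψ = P/(ρg) = 416.6×1000 / (1000 × 9.81) = 42.47 m.
Total head at P-11: h = z + ψ = 84.84 + 42.47 = 127.31 m.
Head difference: h(P-5) − h(P-11) = 136.12 − 127.31 = 8.81 m.
Hydraulic gradient: i = |Δh| / L = 8.81 / 676 = 0.0130.
Flow is from higher to lower head: from P-5 toward P-11, i.e. toward the north-east.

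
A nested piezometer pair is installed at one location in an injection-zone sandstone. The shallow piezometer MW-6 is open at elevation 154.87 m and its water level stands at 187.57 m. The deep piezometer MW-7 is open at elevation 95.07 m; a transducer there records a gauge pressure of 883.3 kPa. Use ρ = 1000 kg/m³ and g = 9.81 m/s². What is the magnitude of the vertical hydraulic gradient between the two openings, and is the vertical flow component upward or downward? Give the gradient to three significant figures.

Total head at MW-6: h = 187.57 m (water level in the standpipe).
Pressure head at MW-7: ψ = P/(ρg) = 883.3×1000 / (1000 × 9.81) = 90.04 m.
Total head at MW-7: h = z + ψ = 95.07 + 90.04 = 185.11 m.
Δh = h(MW-6) − h(MW-7) = 187.57 − 185.11 = 2.46 m.
Vertical separation Δz = 154.87 − 95.07 = 59.80 m.
|i_v| = |Δh| / Δz = 2.46 / 59.80 = 0.0411.
Head is higher in the shallow piezometer, so vertical flow is downward (recharge condition).

|i_v| ≈ 0.0411; vertical flow is downward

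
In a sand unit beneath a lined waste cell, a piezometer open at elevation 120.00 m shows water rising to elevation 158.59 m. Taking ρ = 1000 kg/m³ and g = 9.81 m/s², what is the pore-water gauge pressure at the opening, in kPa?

P ≈ 379 kPa

Pressure head ψ = h − z = 158.59 − 120.00 = 38.59 m.
P = ρgψ = 1000 × 9.81 × 38.59 = 378568 Pa ≈ 379 kPa.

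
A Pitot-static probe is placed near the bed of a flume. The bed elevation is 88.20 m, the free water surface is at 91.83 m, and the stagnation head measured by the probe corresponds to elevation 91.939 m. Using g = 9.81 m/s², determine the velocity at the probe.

Near the bed, under hydrostatic conditions, the piezometric head (z + ψ) equals the free-surface elevation, 91.83 m.
Velocity head = total − piezometric = 91.939 − 91.83 = 0.109 m.
v = √(2g·h_v) = √(2 × 9.81 × 0.109) = 1.46 m/s.

v ≈ 1.46 m/s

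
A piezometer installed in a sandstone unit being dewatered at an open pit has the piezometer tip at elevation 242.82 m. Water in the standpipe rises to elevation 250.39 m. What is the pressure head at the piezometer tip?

ψ ≈ 7.57 m

Total head h = 250.39 m (the water-surface elevation in the piezometer).
Pressure head ψ = h − z = 250.39 − 242.82 = 7.57 m.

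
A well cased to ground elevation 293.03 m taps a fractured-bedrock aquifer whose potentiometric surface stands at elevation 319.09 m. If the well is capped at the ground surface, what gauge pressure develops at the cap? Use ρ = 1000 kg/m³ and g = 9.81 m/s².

P ≈ 256 kPa

Head above the cap: Δh = 319.09 − 293.03 = 26.06 m.
P = ρgΔh = 1000 × 9.81 × 26.06 = 255649 Pa ≈ 256 kPa.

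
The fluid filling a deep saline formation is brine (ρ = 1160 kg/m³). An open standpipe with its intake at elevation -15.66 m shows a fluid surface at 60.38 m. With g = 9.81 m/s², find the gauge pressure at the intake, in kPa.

Pressure head ψ = h − z = 60.38 − (-15.66) = 76.04 m.
P = ρgψ = 1160 × 9.81 × 76.04 = 865305 Pa ≈ 865 kPa.

P ≈ 865 kPa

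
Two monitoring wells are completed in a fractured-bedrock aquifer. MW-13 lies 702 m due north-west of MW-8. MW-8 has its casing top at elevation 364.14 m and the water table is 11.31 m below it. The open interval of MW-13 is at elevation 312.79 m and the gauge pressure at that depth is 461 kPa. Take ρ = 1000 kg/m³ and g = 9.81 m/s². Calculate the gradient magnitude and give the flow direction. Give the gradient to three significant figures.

Total head at MW-8: h = 364.14 − 11.31 = 352.83 m.
Pressure head at MW-13: ψ = P/(ρg) = 461×1000 / (1000 × 9.81) = 46.99 m.
Total head at MW-13: h = z + ψ = 312.79 + 46.99 = 359.78 m.
Head difference: h(MW-8) − h(MW-13) = 352.83 − 359.78 = -6.95 m.
Hydraulic gradient: i = |Δh| / L = 6.95 / 702 = 0.00990.
Flow is from higher to lower head: from MW-13 toward MW-8, i.e. toward the south-east.

i ≈ 0.00990; groundwater flows toward the south-east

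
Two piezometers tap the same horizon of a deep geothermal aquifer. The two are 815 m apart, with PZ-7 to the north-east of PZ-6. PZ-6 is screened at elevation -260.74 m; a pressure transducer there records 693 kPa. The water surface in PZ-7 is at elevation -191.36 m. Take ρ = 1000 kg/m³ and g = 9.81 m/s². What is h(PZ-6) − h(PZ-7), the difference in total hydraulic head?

Δh ≈ 1.26 m

Pressure head at PZ-6: ψ = P/(ρg) = 693×1000 / (1000 × 9.81) = 70.64 m.
Total head at PZ-6: h = z + ψ = -260.74 + 70.64 = -190.10 m.
Total head at PZ-7: h = -191.36 m (water level in the piezometer is the total head).
Head difference: h(PZ-6) − h(PZ-7) = -190.10 − (-191.36) = 1.26 m.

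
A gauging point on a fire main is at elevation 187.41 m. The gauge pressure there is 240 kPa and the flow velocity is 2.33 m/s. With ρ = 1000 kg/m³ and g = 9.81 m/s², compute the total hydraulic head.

h ≈ 212.15 m

Pressure head ψ = P/(ρg) = 240×1000 / (1000 × 9.81) = 24.46 m.
Velocity head = v²/(2g) = 2.33² / (2 × 9.81) = 0.277 m.
h = z + ψ + v²/(2g) = 187.41 + 24.46 + 0.277 = 212.15 m.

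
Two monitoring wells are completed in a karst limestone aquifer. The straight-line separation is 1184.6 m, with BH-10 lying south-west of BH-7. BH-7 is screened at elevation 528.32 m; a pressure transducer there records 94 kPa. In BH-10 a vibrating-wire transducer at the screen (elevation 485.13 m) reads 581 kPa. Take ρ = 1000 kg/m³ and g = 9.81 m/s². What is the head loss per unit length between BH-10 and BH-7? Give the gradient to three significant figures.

Pressure head at BH-7: ψ = P/(ρg) = 94×1000 / (1000 × 9.81) = 9.58 m.
Total head at BH-7: h = z + ψ = 528.32 + 9.58 = 537.90 m.
Pressure head at BH-10: ψ = P/(ρg) = 581×1000 / (1000 × 9.81) = 59.23 m.
Total head at BH-10: h = z + ψ = 485.13 + 59.23 = 544.36 m.
Head difference: h(BH-7) − h(BH-10) = 537.90 − 544.36 = -6.46 m.
Hydraulic gradient: i = |Δh| / L = 6.46 / 1184.6 = 0.00545.

i ≈ 0.00545 m/m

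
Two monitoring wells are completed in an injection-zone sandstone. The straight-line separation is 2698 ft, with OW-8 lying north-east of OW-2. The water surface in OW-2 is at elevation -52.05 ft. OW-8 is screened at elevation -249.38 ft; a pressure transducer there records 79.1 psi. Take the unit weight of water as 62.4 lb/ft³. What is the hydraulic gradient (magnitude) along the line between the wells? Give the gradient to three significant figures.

Total head at OW-2: h = -52.05 ft (water level in the piezometer is the total head).
Pressure head at OW-8: ψ = 144·P/γ = 144 × 79.1 / 62.4 = 182.54 ft.
Total head at OW-8: h = z + ψ = -249.38 + 182.54 = -66.84 ft.
Head difference: h(OW-2) − h(OW-8) = -52.05 − (-66.84) = 14.79 ft.
Hydraulic gradient: i = |Δh| / L = 14.79 / 2698 = 0.00548.

i ≈ 0.00548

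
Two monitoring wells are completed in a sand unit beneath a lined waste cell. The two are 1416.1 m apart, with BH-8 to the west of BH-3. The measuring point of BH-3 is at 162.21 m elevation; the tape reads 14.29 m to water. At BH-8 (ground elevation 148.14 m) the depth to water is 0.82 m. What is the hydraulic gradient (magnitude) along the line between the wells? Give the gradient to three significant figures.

i ≈ 0.000424

Total head at BH-3: h = 162.21 − 14.29 = 147.92 m.
Total head at BH-8: h = 148.14 − 0.82 = 147.32 m.
Head difference: h(BH-3) − h(BH-8) = 147.92 − 147.32 = 0.60 m.
Hydraulic gradient: i = |Δh| / L = 0.60 / 1416.1 = 0.000424.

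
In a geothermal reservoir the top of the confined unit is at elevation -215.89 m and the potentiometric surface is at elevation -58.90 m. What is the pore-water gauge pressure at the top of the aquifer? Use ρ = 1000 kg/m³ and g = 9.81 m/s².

Pressure head at the aquifer top: ψ = h − z = -58.90 − (-215.89) = 156.99 m.
P = ρgψ = 1000 × 9.81 × 156.99 = 1540072 Pa ≈ 1540 kPa.

P ≈ 1540 kPa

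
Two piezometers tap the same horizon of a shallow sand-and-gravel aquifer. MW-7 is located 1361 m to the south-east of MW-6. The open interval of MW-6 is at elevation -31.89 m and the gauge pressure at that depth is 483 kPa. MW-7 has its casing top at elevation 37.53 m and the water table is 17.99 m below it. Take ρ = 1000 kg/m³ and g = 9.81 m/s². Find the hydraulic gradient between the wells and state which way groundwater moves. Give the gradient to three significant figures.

i ≈ 0.00161; groundwater flows toward the north-west

Pressure head at MW-6: ψ = P/(ρg) = 483×1000 / (1000 × 9.81) = 49.24 m.
Total head at MW-6: h = z + ψ = -31.89 + 49.24 = 17.35 m.
Total head at MW-7: h = 37.53 − 17.99 = 19.54 m.
Head difference: h(MW-6) − h(MW-7) = 17.35 − 19.54 = -2.19 m.
Hydraulic gradient: i = |Δh| / L = 2.19 / 1361 = 0.00161.
Flow is from higher to lower head: from MW-7 toward MW-6, i.e. toward the north-west.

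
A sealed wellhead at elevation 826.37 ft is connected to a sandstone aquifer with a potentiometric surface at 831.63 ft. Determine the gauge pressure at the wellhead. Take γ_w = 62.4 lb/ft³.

Head above the cap: Δh = 831.63 − 826.37 = 5.26 ft.
P = γΔh/144 = 62.4 × 5.26 / 144 = 2.28 psi.

P ≈ 2.28 psi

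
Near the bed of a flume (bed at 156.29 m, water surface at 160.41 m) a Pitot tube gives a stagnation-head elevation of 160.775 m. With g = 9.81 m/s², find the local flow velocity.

Near the bed, under hydrostatic conditions, the piezometric head (z + ψ) equals the free-surface elevation, 160.41 m.
Velocity head = total − piezometric = 160.775 − 160.41 = 0.365 m.
v = √(2g·h_v) = √(2 × 9.81 × 0.365) = 2.68 m/s.

v ≈ 2.68 m/s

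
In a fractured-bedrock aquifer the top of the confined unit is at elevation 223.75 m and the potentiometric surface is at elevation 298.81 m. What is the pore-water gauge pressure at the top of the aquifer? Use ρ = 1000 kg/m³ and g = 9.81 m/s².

Pressure head at the aquifer top: ψ = h − z = 298.81 − 223.75 = 75.06 m.
P = ρgψ = 1000 × 9.81 × 75.06 = 736339 Pa ≈ 736 kPa.

P ≈ 736 kPa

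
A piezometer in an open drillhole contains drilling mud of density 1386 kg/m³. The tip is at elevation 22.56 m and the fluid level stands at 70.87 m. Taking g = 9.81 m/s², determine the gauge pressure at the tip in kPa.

Pressure head ψ = h − z = 70.87 − 22.56 = 48.31 m.
P = ρgψ = 1386 × 9.81 × 48.31 = 656855 Pa ≈ 657 kPa.

P ≈ 657 kPa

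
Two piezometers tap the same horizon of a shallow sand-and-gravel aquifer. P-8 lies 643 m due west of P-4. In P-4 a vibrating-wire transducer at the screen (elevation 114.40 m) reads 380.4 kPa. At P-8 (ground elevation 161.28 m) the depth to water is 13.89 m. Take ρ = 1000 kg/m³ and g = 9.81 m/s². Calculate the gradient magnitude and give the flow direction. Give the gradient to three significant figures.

i ≈ 0.00900; groundwater flows toward the west

Pressure head at P-4: ψ = P/(ρg) = 380.4×1000 / (1000 × 9.81) = 38.78 m.
Total head at P-4: h = z + ψ = 114.40 + 38.78 = 153.18 m.
Total head at P-8: h = 161.28 − 13.89 = 147.39 m.
Head difference: h(P-4) − h(P-8) = 153.18 − 147.39 = 5.79 m.
Hydraulic gradient: i = |Δh| / L = 5.79 / 643 = 0.00900.
Flow is from higher to lower head: from P-4 toward P-8, i.e. toward the west.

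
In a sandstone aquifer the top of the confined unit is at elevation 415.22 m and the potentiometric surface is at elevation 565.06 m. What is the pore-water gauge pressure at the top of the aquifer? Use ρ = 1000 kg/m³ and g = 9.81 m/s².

Pressure head at the aquifer top: ψ = h − z = 565.06 − 415.22 = 149.84 m.
P = ρgψ = 1000 × 9.81 × 149.84 = 1469930 Pa ≈ 1470 kPa.

P ≈ 1470 kPa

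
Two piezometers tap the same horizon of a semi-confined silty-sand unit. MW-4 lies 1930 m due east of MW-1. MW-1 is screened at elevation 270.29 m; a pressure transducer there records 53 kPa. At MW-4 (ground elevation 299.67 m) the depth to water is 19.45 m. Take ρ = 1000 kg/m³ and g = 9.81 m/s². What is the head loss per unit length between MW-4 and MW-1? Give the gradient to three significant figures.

i ≈ 0.00235 m/m

Pressure head at MW-1: ψ = P/(ρg) = 53×1000 / (1000 × 9.81) = 5.40 m.
Total head at MW-1: h = z + ψ = 270.29 + 5.40 = 275.69 m.
Total head at MW-4: h = 299.67 − 19.45 = 280.22 m.
Head difference: h(MW-1) − h(MW-4) = 275.69 − 280.22 = -4.53 m.
Hydraulic gradient: i = |Δh| / L = 4.53 / 1930 = 0.00235.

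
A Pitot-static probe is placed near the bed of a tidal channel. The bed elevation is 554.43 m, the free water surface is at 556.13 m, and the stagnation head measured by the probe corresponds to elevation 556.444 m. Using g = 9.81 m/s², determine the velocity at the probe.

Near the bed, under hydrostatic conditions, the piezometric head (z + ψ) equals the free-surface elevation, 556.13 m.
Velocity head = total − piezometric = 556.444 − 556.13 = 0.314 m.
v = √(2g·h_v) = √(2 × 9.81 × 0.314) = 2.48 m/s.

v ≈ 2.48 m/s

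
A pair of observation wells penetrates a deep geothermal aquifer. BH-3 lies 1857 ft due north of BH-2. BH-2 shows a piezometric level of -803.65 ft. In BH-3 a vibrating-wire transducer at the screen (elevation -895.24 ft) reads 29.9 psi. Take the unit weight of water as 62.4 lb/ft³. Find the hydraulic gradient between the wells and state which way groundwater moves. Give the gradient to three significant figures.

i ≈ 0.0122; groundwater flows toward the north

Total head at BH-2: h = -803.65 ft (water level in the piezometer is the total head).
Pressure head at BH-3: ψ = 144·P/γ = 144 × 29.9 / 62.4 = 69.00 ft.
Total head at BH-3: h = z + ψ = -895.24 + 69.00 = -826.24 ft.
Head difference: h(BH-2) − h(BH-3) = -803.65 − (-826.24) = 22.59 ft.
Hydraulic gradient: i = |Δh| / L = 22.59 / 1857 = 0.0122.
Flow is from higher to lower head: from BH-2 toward BH-3, i.e. toward the north.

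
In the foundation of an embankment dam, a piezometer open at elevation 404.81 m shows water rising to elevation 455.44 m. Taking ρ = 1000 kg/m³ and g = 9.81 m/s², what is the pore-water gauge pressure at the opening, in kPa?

P ≈ 497 kPa

Pressure head ψ = h − z = 455.44 − 404.81 = 50.63 m.
P = ρgψ = 1000 × 9.81 × 50.63 = 496680 Pa ≈ 497 kPa.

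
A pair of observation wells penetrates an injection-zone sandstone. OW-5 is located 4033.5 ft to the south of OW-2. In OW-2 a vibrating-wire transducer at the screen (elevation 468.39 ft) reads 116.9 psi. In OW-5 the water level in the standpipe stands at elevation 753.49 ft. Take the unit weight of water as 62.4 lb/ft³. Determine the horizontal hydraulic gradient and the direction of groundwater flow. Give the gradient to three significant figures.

Pressure head at OW-2: ψ = 144·P/γ = 144 × 116.9 / 62.4 = 269.77 ft.
Total head at OW-2: h = z + ψ = 468.39 + 269.77 = 738.16 ft.
Total head at OW-5: h = 753.49 ft (water level in the piezometer is the total head).
Head difference: h(OW-2) − h(OW-5) = 738.16 − 753.49 = -15.33 ft.
Hydraulic gradient: i = |Δh| / L = 15.33 / 4033.5 = 0.00380.
Flow is from higher to lower head: from OW-5 toward OW-2, i.e. toward the north.

i ≈ 0.00380; groundwater flows toward the north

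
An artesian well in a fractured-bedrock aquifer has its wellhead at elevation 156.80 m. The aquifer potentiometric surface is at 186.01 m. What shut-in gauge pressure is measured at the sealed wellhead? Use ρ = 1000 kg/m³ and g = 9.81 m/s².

P ≈ 287 kPa

Head above the cap: Δh = 186.01 − 156.80 = 29.21 m.
P = ρgΔh = 1000 × 9.81 × 29.21 = 286550 Pa ≈ 287 kPa.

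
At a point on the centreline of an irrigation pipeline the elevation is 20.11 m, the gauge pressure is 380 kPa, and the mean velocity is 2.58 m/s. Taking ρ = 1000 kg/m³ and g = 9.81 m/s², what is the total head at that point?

Pressure head ψ = P/(ρg) = 380×1000 / (1000 × 9.81) = 38.74 m.
Velocity head = v²/(2g) = 2.58² / (2 × 9.81) = 0.339 m.
h = z + ψ + v²/(2g) = 20.11 + 38.74 + 0.339 = 59.19 m.

h ≈ 59.19 m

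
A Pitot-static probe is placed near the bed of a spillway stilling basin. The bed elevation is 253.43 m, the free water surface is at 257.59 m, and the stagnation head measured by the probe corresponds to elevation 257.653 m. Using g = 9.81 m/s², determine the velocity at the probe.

v ≈ 1.11 m/s

Near the bed, under hydrostatic conditions, the piezometric head (z + ψ) equals the free-surface elevation, 257.59 m.
Velocity head = total − piezometric = 257.653 − 257.59 = 0.063 m.
v = √(2g·h_v) = √(2 × 9.81 × 0.063) = 1.11 m/s.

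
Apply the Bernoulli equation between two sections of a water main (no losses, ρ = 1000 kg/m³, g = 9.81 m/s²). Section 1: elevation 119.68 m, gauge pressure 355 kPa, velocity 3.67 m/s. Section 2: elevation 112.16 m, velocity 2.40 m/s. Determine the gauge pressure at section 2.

Pressure head at 1: ψ₁ = P₁/(ρg) = 355×1000 / (1000 × 9.81) = 36.19 m.
Velocity heads: v₁²/2g = 3.67²/19.62 = 0.686 m; v₂²/2g = 2.40²/19.62 = 0.294 m.
Total head H = z₁ + ψ₁ + v₁²/2g = 119.68 + 36.19 + 0.686 = 156.56 m.
ψ₂ = H − z₂ − v₂²/2g = 156.56 − 112.16 − 0.294 = 44.11 m.
P₂ = ρgψ₂ = 1000 × 9.81 × 44.11 ≈ 433 kPa.

P₂ ≈ 433 kPa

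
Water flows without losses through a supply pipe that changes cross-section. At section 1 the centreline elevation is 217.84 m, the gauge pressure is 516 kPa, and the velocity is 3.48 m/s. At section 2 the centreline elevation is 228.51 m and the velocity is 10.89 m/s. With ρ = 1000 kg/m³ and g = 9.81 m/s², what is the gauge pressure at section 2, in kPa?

P₂ ≈ 358 kPa

Pressure head at 1: ψ₁ = P₁/(ρg) = 516×1000 / (1000 × 9.81) = 52.60 m.
Velocity heads: v₁²/2g = 3.48²/19.62 = 0.617 m; v₂²/2g = 10.89²/19.62 = 6.044 m.
Total head H = z₁ + ψ₁ + v₁²/2g = 217.84 + 52.60 + 0.617 = 271.06 m.
ψ₂ = H − z₂ − v₂²/2g = 271.06 − 228.51 − 6.044 = 36.51 m.
P₂ = ρgψ₂ = 1000 × 9.81 × 36.51 ≈ 358 kPa.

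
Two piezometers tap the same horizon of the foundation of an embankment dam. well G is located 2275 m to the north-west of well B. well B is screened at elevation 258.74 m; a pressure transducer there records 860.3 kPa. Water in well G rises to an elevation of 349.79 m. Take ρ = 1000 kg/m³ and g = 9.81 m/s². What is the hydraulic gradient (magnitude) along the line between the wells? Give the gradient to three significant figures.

i ≈ 0.00147

Pressure head at well B: ψ = P/(ρg) = 860.3×1000 / (1000 × 9.81) = 87.70 m.
Total head at well B: h = z + ψ = 258.74 + 87.70 = 346.44 m.
Total head at well G: h = 349.79 m (water level in the piezometer is the total head).
Head difference: h(well B) − h(well G) = 346.44 − 349.79 = -3.35 m.
Hydraulic gradient: i = |Δh| / L = 3.35 / 2275 = 0.00147.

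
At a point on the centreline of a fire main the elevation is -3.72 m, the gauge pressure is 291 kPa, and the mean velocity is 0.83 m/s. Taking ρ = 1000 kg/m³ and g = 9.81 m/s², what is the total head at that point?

h ≈ 25.98 m

Pressure head ψ = P/(ρg) = 291×1000 / (1000 × 9.81) = 29.66 m.
Velocity head = v²/(2g) = 0.83² / (2 × 9.81) = 0.035 m.
h = z + ψ + v²/(2g) = -3.72 + 29.66 + 0.035 = 25.98 m.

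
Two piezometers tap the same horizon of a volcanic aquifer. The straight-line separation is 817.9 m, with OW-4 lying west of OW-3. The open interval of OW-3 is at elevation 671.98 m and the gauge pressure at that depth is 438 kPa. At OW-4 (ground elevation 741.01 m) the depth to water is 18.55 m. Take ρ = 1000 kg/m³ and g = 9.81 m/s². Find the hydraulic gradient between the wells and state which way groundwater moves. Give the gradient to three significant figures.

Pressure head at OW-3: ψ = P/(ρg) = 438×1000 / (1000 × 9.81) = 44.65 m.
Total head at OW-3: h = z + ψ = 671.98 + 44.65 = 716.63 m.
Total head at OW-4: h = 741.01 − 18.55 = 722.46 m.
Head difference: h(OW-3) − h(OW-4) = 716.63 − 722.46 = -5.83 m.
Hydraulic gradient: i = |Δh| / L = 5.83 / 817.9 = 0.00713.
Flow is from higher to lower head: from OW-4 toward OW-3, i.e. toward the east.

i ≈ 0.00713; groundwater flows toward the east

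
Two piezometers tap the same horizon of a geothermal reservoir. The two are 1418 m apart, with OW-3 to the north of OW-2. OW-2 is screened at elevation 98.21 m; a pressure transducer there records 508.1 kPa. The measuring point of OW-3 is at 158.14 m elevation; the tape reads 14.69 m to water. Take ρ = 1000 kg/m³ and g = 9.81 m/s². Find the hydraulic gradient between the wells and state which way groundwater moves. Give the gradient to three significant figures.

Pressure head at OW-2: ψ = P/(ρg) = 508.1×1000 / (1000 × 9.81) = 51.79 m.
Total head at OW-2: h = z + ψ = 98.21 + 51.79 = 150.00 m.
Total head at OW-3: h = 158.14 − 14.69 = 143.45 m.
Head difference: h(OW-2) − h(OW-3) = 150.00 − 143.45 = 6.55 m.
Hydraulic gradient: i = |Δh| / L = 6.55 / 1418 = 0.00462.
Flow is from higher to lower head: from OW-2 toward OW-3, i.e. toward the north.

i ≈ 0.00462; groundwater flows toward the north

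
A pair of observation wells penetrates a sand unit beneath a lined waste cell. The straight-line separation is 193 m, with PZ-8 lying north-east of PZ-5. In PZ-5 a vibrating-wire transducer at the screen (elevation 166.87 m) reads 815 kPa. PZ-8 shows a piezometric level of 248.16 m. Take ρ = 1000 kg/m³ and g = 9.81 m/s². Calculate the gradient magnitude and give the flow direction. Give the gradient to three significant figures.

i ≈ 0.00927; groundwater flows toward the north-east

Pressure head at PZ-5: ψ = P/(ρg) = 815×1000 / (1000 × 9.81) = 83.08 m.
Total head at PZ-5: h = z + ψ = 166.87 + 83.08 = 249.95 m.
Total head at PZ-8: h = 248.16 m (water level in the piezometer is the total head).
Head difference: h(PZ-5) − h(PZ-8) = 249.95 − 248.16 = 1.79 m.
Hydraulic gradient: i = |Δh| / L = 1.79 / 193 = 0.00927.
Flow is from higher to lower head: from PZ-5 toward PZ-8, i.e. toward the north-east.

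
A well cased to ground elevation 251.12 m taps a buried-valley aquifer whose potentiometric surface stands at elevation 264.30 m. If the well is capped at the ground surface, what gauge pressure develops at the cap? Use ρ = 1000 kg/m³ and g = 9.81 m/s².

P ≈ 129 kPa

Head above the cap: Δh = 264.30 − 251.12 = 13.18 m.
P = ρgΔh = 1000 × 9.81 × 13.18 = 129296 Pa ≈ 129 kPa.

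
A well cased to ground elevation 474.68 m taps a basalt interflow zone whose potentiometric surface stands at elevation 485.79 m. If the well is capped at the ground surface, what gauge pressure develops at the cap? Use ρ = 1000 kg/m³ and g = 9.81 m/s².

P ≈ 109 kPa

Head above the cap: Δh = 485.79 − 474.68 = 11.11 m.
P = ρgΔh = 1000 × 9.81 × 11.11 = 108989 Pa ≈ 109 kPa.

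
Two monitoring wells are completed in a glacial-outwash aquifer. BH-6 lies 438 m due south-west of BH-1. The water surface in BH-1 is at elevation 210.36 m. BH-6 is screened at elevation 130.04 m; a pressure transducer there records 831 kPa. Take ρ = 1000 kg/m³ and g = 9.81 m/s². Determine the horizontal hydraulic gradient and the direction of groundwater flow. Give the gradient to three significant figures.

i ≈ 0.0100; groundwater flows toward the north-east

Total head at BH-1: h = 210.36 m (water level in the piezometer is the total head).
Pressure head at BH-6: ψ = P/(ρg) = 831×1000 / (1000 × 9.81) = 84.71 m.
Total head at BH-6: h = z + ψ = 130.04 + 84.71 = 214.75 m.
Head difference: h(BH-1) − h(BH-6) = 210.36 − 214.75 = -4.39 m.
Hydraulic gradient: i = |Δh| / L = 4.39 / 438 = 0.0100.
Flow is from higher to lower head: from BH-6 toward BH-1, i.e. toward the north-east.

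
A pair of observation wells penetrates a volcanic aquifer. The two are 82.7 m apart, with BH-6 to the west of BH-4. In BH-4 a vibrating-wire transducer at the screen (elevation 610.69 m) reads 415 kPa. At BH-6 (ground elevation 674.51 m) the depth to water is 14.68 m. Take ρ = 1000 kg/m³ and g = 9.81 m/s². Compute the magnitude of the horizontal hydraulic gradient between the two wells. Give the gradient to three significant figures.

Pressure head at BH-4: ψ = P/(ρg) = 415×1000 / (1000 × 9.81) = 42.30 m.
Total head at BH-4: h = z + ψ = 610.69 + 42.30 = 652.99 m.
Total head at BH-6: h = 674.51 − 14.68 = 659.83 m.
Head difference: h(BH-4) − h(BH-6) = 652.99 − 659.83 = -6.84 m.
Hydraulic gradient: i = |Δh| / L = 6.84 / 82.7 = 0.0827.

i ≈ 0.0827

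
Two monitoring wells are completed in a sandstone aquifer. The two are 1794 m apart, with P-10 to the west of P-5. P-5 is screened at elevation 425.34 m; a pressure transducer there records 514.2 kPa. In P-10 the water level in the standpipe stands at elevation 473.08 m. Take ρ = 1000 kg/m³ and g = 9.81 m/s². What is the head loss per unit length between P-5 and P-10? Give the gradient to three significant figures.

Pressure head at P-5: ψ = P/(ρg) = 514.2×1000 / (1000 × 9.81) = 52.42 m.
Total head at P-5: h = z + ψ = 425.34 + 52.42 = 477.76 m.
Total head at P-10: h = 473.08 m (water level in the piezometer is the total head).
Head difference: h(P-5) − h(P-10) = 477.76 − 473.08 = 4.68 m.
Hydraulic gradient: i = |Δh| / L = 4.68 / 1794 = 0.00261.

i ≈ 0.00261 m/m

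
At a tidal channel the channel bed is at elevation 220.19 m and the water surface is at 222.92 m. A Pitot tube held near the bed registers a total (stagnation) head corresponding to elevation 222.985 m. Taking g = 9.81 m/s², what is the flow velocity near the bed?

v ≈ 1.13 m/s

Near the bed, under hydrostatic conditions, the piezometric head (z + ψ) equals the free-surface elevation, 222.92 m.
Velocity head = total − piezometric = 222.985 − 222.92 = 0.065 m.
v = √(2g·h_v) = √(2 × 9.81 × 0.065) = 1.13 m/s.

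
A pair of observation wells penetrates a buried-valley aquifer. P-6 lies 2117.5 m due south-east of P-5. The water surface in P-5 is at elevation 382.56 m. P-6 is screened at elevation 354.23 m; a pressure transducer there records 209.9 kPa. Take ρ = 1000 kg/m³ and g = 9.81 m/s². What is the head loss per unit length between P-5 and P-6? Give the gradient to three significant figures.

Total head at P-5: h = 382.56 m (water level in the piezometer is the total head).
Pressure head at P-6: ψ = P/(ρg) = 209.9×1000 / (1000 × 9.81) = 21.40 m.
Total head at P-6: h = z + ψ = 354.23 + 21.40 = 375.63 m.
Head difference: h(P-5) − h(P-6) = 382.56 − 375.63 = 6.93 m.
Hydraulic gradient: i = |Δh| / L = 6.93 / 2117.5 = 0.00327.

i ≈ 0.00327 m/m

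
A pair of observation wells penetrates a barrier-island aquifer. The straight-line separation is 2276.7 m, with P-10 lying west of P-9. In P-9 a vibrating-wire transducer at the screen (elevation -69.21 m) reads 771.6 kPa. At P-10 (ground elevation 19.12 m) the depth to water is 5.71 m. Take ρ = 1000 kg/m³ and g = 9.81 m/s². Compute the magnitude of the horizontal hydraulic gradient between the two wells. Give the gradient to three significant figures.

Pressure head at P-9: ψ = P/(ρg) = 771.6×1000 / (1000 × 9.81) = 78.65 m.
Total head at P-9: h = z + ψ = -69.21 + 78.65 = 9.44 m.
Total head at P-10: h = 19.12 − 5.71 = 13.41 m.
Head difference: h(P-9) − h(P-10) = 9.44 − 13.41 = -3.97 m.
Hydraulic gradient: i = |Δh| / L = 3.97 / 2276.7 = 0.00174.

i ≈ 0.00174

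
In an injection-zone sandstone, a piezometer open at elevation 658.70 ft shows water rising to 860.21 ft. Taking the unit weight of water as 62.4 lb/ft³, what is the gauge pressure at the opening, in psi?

P ≈ 87.3 psi

Pressure head ψ = h − z = 860.21 − 658.70 = 201.51 ft.
P = γ·ψ / 144 = 62.4 × 201.51 / 144 = 87.3 psi.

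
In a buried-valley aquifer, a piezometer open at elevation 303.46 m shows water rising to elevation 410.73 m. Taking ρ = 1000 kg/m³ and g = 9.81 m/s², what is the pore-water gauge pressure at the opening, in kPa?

P ≈ 1050 kPa

Pressure head ψ = h − z = 410.73 − 303.46 = 107.27 m.
P = ρgψ = 1000 × 9.81 × 107.27 = 1052319 Pa ≈ 1050 kPa.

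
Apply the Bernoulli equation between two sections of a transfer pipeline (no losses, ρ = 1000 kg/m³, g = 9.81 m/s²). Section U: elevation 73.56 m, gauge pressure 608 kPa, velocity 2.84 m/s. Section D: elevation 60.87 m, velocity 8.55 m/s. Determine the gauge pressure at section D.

P₂ ≈ 700 kPa

Pressure head at U: ψ₁ = P₁/(ρg) = 608×1000 / (1000 × 9.81) = 61.98 m.
Velocity heads: v₁²/2g = 2.84²/19.62 = 0.411 m; v₂²/2g = 8.55²/19.62 = 3.726 m.
Total head H = z₁ + ψ₁ + v₁²/2g = 73.56 + 61.98 + 0.411 = 135.95 m.
ψ₂ = H − z₂ − v₂²/2g = 135.95 − 60.87 − 3.726 = 71.35 m.
P₂ = ρgψ₂ = 1000 × 9.81 × 71.35 ≈ 700 kPa.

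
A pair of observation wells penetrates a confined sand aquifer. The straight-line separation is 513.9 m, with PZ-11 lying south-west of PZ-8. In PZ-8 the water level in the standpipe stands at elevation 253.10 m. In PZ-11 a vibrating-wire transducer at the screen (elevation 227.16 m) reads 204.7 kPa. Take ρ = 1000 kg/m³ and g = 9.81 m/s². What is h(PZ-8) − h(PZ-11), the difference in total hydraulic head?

Total head at PZ-8: h = 253.10 m (water level in the piezometer is the total head).
Pressure head at PZ-11: ψ = P/(ρg) = 204.7×1000 / (1000 × 9.81) = 20.87 m.
Total head at PZ-11: h = z + ψ = 227.16 + 20.87 = 248.03 m.
Head difference: h(PZ-8) − h(PZ-11) = 253.10 − 248.03 = 5.07 m.

Δh ≈ 5.07 m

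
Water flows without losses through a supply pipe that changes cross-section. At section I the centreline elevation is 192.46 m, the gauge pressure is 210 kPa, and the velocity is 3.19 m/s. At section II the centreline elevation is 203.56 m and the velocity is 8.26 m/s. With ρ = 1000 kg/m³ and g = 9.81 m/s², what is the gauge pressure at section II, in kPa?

Pressure head at I: ψ₁ = P₁/(ρg) = 210×1000 / (1000 × 9.81) = 21.41 m.
Velocity heads: v₁²/2g = 3.19²/19.62 = 0.519 m; v₂²/2g = 8.26²/19.62 = 3.477 m.
Total head H = z₁ + ψ₁ + v₁²/2g = 192.46 + 21.41 + 0.519 = 214.39 m.
ψ₂ = H − z₂ − v₂²/2g = 214.39 − 203.56 − 3.477 = 7.35 m.
P₂ = ρgψ₂ = 1000 × 9.81 × 7.35 ≈ 72.1 kPa.

P₂ ≈ 72.1 kPa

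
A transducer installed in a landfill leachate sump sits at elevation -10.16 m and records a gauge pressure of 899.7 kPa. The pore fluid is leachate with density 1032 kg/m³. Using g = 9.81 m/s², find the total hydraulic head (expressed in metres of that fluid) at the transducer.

ψ = P/(ρg) = 899.7×1000 / (1032 × 9.81) = 88.87 m.
h = z + ψ = -10.16 + 88.87 = 78.71 m.

h ≈ 78.71 m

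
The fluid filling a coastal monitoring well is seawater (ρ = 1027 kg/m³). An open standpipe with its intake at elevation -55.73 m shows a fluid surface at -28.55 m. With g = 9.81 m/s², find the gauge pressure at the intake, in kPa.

Pressure head ψ = h − z = -28.55 − (-55.73) = 27.18 m.
P = ρgψ = 1027 × 9.81 × 27.18 = 273835 Pa ≈ 274 kPa.

P ≈ 274 kPa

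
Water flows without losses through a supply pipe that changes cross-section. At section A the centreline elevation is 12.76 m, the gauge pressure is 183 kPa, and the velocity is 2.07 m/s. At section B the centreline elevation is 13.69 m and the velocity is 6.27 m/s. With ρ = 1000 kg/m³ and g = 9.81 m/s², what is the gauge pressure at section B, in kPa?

P₂ ≈ 156 kPa

Pressure head at A: ψ₁ = P₁/(ρg) = 183×1000 / (1000 × 9.81) = 18.65 m.
Velocity heads: v₁²/2g = 2.07²/19.62 = 0.218 m; v₂²/2g = 6.27²/19.62 = 2.004 m.
Total head H = z₁ + ψ₁ + v₁²/2g = 12.76 + 18.65 + 0.218 = 31.63 m.
ψ₂ = H − z₂ − v₂²/2g = 31.63 − 13.69 − 2.004 = 15.94 m.
P₂ = ρgψ₂ = 1000 × 9.81 × 15.94 ≈ 156 kPa.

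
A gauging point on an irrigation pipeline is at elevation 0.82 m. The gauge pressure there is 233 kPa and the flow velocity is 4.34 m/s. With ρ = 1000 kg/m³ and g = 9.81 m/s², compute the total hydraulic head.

Pressure head ψ = P/(ρg) = 233×1000 / (1000 × 9.81) = 23.75 m.
Velocity head = v²/(2g) = 4.34² / (2 × 9.81) = 0.960 m.
h = z + ψ + v²/(2g) = 0.82 + 23.75 + 0.960 = 25.53 m.

h ≈ 25.53 m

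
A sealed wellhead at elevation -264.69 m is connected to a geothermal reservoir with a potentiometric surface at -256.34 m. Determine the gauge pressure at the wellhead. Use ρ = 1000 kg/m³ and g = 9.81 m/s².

P ≈ 81.9 kPa

Head above the cap: Δh = -256.34 − (-264.69) = 8.35 m.
P = ρgΔh = 1000 × 9.81 × 8.35 = 81914 Pa ≈ 81.9 kPa.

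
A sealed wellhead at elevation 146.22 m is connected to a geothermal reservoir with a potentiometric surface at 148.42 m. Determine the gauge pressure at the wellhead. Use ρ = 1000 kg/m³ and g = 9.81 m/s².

Head above the cap: Δh = 148.42 − 146.22 = 2.20 m.
P = ρgΔh = 1000 × 9.81 × 2.20 = 21582 Pa ≈ 21.6 kPa.

P ≈ 21.6 kPa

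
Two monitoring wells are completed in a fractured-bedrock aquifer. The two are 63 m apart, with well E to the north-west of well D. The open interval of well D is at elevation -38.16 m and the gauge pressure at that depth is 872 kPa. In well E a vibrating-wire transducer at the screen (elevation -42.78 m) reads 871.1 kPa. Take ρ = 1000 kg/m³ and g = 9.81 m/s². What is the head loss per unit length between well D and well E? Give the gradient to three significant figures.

i ≈ 0.0748 m/m

Pressure head at well D: ψ = P/(ρg) = 872×1000 / (1000 × 9.81) = 88.89 m.
Total head at well D: h = z + ψ = -38.16 + 88.89 = 50.73 m.
Pressure head at well E: ψ = P/(ρg) = 871.1×1000 / (1000 × 9.81) = 88.80 m.
Total head at well E: h = z + ψ = -42.78 + 88.80 = 46.02 m.
Head difference: h(well D) − h(well E) = 50.73 − 46.02 = 4.71 m.
Hydraulic gradient: i = |Δh| / L = 4.71 / 63 = 0.0748.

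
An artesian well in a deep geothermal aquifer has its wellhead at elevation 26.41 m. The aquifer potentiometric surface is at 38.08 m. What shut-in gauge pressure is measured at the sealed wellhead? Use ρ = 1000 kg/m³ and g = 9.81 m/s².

P ≈ 114 kPa

Head above the cap: Δh = 38.08 − 26.41 = 11.67 m.
P = ρgΔh = 1000 × 9.81 × 11.67 = 114483 Pa ≈ 114 kPa.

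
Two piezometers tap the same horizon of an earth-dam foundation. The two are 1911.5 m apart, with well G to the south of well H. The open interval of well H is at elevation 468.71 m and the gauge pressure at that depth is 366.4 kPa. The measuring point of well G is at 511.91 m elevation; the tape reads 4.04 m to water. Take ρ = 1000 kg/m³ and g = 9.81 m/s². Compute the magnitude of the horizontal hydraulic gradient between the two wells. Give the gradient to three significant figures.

i ≈ 0.000947

Pressure head at well H: ψ = P/(ρg) = 366.4×1000 / (1000 × 9.81) = 37.35 m.
Total head at well H: h = z + ψ = 468.71 + 37.35 = 506.06 m.
Total head at well G: h = 511.91 − 4.04 = 507.87 m.
Head difference: h(well H) − h(well G) = 506.06 − 507.87 = -1.81 m.
Hydraulic gradient: i = |Δh| / L = 1.81 / 1911.5 = 0.000947.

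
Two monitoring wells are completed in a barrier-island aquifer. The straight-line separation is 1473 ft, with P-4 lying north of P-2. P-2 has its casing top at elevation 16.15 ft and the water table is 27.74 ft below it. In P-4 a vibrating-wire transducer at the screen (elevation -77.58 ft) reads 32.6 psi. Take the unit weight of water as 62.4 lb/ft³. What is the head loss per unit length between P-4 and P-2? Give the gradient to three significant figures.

Total head at P-2: h = 16.15 − 27.74 = -11.59 ft.
Pressure head at P-4: ψ = 144·P/γ = 144 × 32.6 / 62.4 = 75.23 ft.
Total head at P-4: h = z + ψ = -77.58 + 75.23 = -2.35 ft.
Head difference: h(P-2) − h(P-4) = -11.59 − (-2.35) = -9.24 ft.
Hydraulic gradient: i = |Δh| / L = 9.24 / 1473 = 0.00627.

i ≈ 0.00627 ft/ft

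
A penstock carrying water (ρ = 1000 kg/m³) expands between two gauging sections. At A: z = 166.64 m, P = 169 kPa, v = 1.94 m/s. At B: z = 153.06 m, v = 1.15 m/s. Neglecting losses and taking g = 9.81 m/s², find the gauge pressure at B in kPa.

Pressure head at A: ψ₁ = P₁/(ρg) = 169×1000 / (1000 × 9.81) = 17.23 m.
Velocity heads: v₁²/2g = 1.94²/19.62 = 0.192 m; v₂²/2g = 1.15²/19.62 = 0.067 m.
Total head H = z₁ + ψ₁ + v₁²/2g = 166.64 + 17.23 + 0.192 = 184.06 m.
ψ₂ = H − z₂ − v₂²/2g = 184.06 − 153.06 − 0.067 = 30.93 m.
P₂ = ρgψ₂ = 1000 × 9.81 × 30.93 ≈ 303 kPa.

P₂ ≈ 303 kPa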